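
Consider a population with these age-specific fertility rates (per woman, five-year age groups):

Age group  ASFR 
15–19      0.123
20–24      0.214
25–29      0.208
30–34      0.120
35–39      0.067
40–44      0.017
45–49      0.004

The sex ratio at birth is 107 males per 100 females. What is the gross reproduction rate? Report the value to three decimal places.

Proportion female at birth = 100 / (100 + 107) = 0.48309.
Sum of ASFRs = 0.123 + 0.214 + 0.208 + 0.120 + 0.067 + 0.017 + 0.004 = 0.753
TFR = 5 × 0.753 = 3.765
GRR = 0.48309 × 3.765 = 1.81883

1.819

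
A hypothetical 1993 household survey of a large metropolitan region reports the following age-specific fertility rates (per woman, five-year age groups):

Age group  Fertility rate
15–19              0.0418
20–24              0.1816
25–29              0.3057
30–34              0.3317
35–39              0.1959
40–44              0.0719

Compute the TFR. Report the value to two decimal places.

5.64

Sum of ASFRs = 0.0418 + 0.1816 + 0.3057 + 0.3317 + 0.1959 + 0.0719 = 1.1286
TFR = 5 × 1.1286 = 5.643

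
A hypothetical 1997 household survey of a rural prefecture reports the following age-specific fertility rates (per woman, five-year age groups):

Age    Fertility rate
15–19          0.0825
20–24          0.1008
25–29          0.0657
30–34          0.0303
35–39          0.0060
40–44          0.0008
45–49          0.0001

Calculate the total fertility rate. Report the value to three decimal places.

Sum of ASFRs = 0.0825 + 0.1008 + 0.0657 + 0.0303 + 0.0060 + 0.0008 + 0.0001 = 0.2862
TFR = 5 × 0.2862 = 1.431

1.431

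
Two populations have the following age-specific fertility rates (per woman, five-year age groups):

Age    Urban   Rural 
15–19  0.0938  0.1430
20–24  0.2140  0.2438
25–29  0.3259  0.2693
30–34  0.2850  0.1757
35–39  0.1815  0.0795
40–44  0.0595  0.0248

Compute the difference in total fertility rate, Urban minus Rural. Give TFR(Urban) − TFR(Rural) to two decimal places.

Urban:
  Sum of ASFRs = 0.0938 + 0.2140 + 0.3259 + 0.2850 + 0.1815 + 0.0595 = 1.1597
  TFR = 5 × 1.1597 = 5.7985
Rural:
  Sum of ASFRs = 0.1430 + 0.2438 + 0.2693 + 0.1757 + 0.0795 + 0.0248 = 0.9361
  TFR = 5 × 0.9361 = 4.6805
Difference = 5.7985 − 4.6805 = 1.118

1.12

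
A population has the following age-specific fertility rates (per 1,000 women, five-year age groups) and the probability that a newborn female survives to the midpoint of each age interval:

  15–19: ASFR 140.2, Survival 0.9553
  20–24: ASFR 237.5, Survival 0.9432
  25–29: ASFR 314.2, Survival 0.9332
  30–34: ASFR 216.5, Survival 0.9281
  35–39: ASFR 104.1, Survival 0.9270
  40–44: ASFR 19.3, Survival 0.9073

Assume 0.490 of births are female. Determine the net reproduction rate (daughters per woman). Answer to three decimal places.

2.367

Proportion female at birth = 0.490.
Survival-weighted fertility by age (5·fₓ·Sₓ):
  15–19: 5 × 140.2/1000 × 0.9553 = 0.66967
  20–24: 5 × 237.5/1000 × 0.9432 = 1.12005
  25–29: 5 × 314.2/1000 × 0.9332 = 1.46606
  30–34: 5 × 216.5/1000 × 0.9281 = 1.00467
  35–39: 5 × 104.1/1000 × 0.9270 = 0.48250
  40–44: 5 × 19.3/1000 × 0.9073 = 0.08755
Sum = 4.83050
NRR = 0.490 × 4.83050 = 2.36695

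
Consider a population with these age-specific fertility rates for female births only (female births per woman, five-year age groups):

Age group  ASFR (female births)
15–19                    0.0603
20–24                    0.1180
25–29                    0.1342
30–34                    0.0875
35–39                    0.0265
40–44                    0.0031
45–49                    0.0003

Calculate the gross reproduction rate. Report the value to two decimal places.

Sum of female ASFRs = 0.0603 + 0.1180 + 0.1342 + 0.0875 + 0.0265 + 0.0031 + 0.0003 = 0.4299
GRR = 5 × 0.4299 = 2.1495

2.15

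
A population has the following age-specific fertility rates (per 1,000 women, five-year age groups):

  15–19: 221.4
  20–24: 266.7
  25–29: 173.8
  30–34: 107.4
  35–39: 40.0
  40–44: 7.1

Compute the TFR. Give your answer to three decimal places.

4.082

Sum of ASFRs = 221.4 + 266.7 + 173.8 + 107.4 + 40.0 + 7.1 = 816.4
TFR = 5 × 816.4 / 1000 = 4.082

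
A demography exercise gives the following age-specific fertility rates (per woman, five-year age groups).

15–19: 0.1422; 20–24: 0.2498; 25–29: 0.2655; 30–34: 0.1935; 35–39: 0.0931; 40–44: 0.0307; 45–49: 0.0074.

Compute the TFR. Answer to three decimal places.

Sum of ASFRs = 0.1422 + 0.2498 + 0.2655 + 0.1935 + 0.0931 + 0.0307 + 0.0074 = 0.9822
TFR = 5 × 0.9822 = 4.911

4.911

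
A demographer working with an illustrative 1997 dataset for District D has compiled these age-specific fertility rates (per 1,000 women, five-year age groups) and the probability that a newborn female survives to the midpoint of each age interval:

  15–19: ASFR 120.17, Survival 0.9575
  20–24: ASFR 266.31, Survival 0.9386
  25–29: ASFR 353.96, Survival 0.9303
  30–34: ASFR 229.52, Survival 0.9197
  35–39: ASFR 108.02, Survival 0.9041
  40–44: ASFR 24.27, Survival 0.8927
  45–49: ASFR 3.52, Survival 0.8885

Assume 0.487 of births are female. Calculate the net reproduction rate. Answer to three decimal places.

Proportion female at birth = 0.487.
Each age group contributes 5 × ASFR × survival:
  15–19: 5 × 120.17/1000 × 0.9575 = 0.57531
  20–24: 5 × 266.31/1000 × 0.9386 = 1.24979
  25–29: 5 × 353.96/1000 × 0.9303 = 1.64644
  30–34: 5 × 229.52/1000 × 0.9197 = 1.05545
  35–39: 5 × 108.02/1000 × 0.9041 = 0.48830
  40–44: 5 × 24.27/1000 × 0.8927 = 0.10833
  45–49: 5 × 3.52/1000 × 0.8885 = 0.01564
Sum = 5.13926
NRR = 0.487 × 5.13926 = 2.50282
With NRR above 1 the population is above replacement fertility.

2.503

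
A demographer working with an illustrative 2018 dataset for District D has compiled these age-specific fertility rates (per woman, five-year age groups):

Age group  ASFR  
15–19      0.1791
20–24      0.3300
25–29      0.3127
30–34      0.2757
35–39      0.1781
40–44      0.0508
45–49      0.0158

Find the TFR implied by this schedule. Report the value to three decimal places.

Sum of ASFRs = 0.1791 + 0.3300 + 0.3127 + 0.2757 + 0.1781 + 0.0508 + 0.0158 = 1.3422
TFR = 5 × 1.3422 = 6.711

6.711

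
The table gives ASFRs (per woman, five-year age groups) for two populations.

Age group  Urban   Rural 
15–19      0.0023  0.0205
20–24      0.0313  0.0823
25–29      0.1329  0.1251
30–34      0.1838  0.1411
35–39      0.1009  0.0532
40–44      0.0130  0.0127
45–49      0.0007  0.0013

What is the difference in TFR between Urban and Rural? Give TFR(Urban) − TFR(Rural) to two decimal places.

Urban:
  Sum of ASFRs = 0.0023 + 0.0313 + 0.1329 + 0.1838 + 0.1009 + 0.0130 + 0.0007 = 0.4649
  TFR = 5 × 0.4649 = 2.3245
Rural:
  Sum of ASFRs = 0.0205 + 0.0823 + 0.1251 + 0.1411 + 0.0532 + 0.0127 + 0.0013 = 0.4362
  TFR = 5 × 0.4362 = 2.181
Difference = 2.3245 − 2.181 = 0.1435

0.14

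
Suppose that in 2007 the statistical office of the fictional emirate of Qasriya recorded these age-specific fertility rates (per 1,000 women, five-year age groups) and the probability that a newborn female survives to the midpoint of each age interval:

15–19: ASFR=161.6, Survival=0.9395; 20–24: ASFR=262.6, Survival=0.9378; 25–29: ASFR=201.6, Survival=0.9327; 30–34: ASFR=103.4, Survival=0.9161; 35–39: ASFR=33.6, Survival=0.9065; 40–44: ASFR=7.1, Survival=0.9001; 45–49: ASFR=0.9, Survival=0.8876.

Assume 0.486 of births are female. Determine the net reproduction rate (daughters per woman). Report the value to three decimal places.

1.746

Proportion female at birth = 0.486.
Per-age-group product (5 × ASFR × survival probability):
  15–19: 5 × 161.6/1000 × 0.9395 = 0.75912
  20–24: 5 × 262.6/1000 × 0.9378 = 1.23133
  25–29: 5 × 201.6/1000 × 0.9327 = 0.94016
  30–34: 5 × 103.4/1000 × 0.9161 = 0.47362
  35–39: 5 × 33.6/1000 × 0.9065 = 0.15229
  40–44: 5 × 7.1/1000 × 0.9001 = 0.03195
  45–49: 5 × 0.9/1000 × 0.8876 = 0.00399
Sum = 3.59246
NRR = 0.486 × 3.59246 = 1.74594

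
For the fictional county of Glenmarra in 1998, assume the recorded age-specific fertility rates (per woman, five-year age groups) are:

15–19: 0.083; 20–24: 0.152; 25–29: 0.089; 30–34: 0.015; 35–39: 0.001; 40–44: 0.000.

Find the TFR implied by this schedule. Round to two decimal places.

1.70

Sum of ASFRs = 0.083 + 0.152 + 0.089 + 0.015 + 0.001 + 0.000 = 0.340
TFR = 5 × 0.340 = 1.7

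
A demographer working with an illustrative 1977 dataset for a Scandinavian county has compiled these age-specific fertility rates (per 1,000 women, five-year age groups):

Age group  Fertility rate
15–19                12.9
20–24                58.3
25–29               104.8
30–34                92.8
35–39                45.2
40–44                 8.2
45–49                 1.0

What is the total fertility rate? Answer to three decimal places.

1.616

Sum of ASFRs = 12.9 + 58.3 + 104.8 + 92.8 + 45.2 + 8.2 + 1.0 = 323.2
TFR = 5 × 323.2 / 1000 = 1.616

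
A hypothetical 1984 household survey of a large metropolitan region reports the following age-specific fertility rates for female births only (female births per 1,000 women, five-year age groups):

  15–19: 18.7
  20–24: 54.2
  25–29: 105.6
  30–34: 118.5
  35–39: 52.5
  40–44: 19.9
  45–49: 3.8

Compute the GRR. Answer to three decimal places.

Sum of female ASFRs = 18.7 + 54.2 + 105.6 + 118.5 + 52.5 + 19.9 + 3.8 = 373.2
GRR = 5 × 373.2 / 1000 = 1.866

1.866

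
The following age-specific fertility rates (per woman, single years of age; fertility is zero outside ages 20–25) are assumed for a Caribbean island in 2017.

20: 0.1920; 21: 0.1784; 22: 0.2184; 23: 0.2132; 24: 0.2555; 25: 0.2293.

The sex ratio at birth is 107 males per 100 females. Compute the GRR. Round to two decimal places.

Proportion female at birth = 100 / (100 + 107) = 0.48309.
Sum of ASFRs = 0.1920 + 0.1784 + 0.2184 + 0.2132 + 0.2555 + 0.2293 = 1.2868
TFR = 1.2868
GRR = 0.48309 × 1.2868 = 0.62164

0.62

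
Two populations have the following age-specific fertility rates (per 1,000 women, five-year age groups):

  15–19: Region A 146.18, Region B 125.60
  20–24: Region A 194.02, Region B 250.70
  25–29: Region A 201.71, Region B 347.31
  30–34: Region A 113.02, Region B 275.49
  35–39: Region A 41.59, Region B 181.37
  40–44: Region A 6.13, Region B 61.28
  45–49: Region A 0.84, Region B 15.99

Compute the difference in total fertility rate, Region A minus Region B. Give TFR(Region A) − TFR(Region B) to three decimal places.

Region A:
  Sum of ASFRs = 146.18 + 194.02 + 201.71 + 113.02 + 41.59 + 6.13 + 0.84 = 703.49
  TFR = 5 × 703.49 / 1000 = 3.51745
Region B:
  Sum of ASFRs = 125.60 + 250.70 + 347.31 + 275.49 + 181.37 + 61.28 + 15.99 = 1257.74
  TFR = 5 × 1257.74 / 1000 = 6.2887
Difference = 3.51745 − 6.2887 = -2.77125

-2.771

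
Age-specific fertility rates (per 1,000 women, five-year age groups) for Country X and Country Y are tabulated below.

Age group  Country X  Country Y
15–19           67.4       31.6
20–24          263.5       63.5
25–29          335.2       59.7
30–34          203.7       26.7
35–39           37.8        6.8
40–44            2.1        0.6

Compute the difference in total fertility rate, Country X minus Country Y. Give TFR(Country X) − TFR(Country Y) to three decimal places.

Country X:
  Sum of ASFRs = 67.4 + 263.5 + 335.2 + 203.7 + 37.8 + 2.1 = 909.7
  TFR = 5 × 909.7 / 1000 = 4.5485
Country Y:
  Sum of ASFRs = 31.6 + 63.5 + 59.7 + 26.7 + 6.8 + 0.6 = 188.9
  TFR = 5 × 188.9 / 1000 = 0.9445
Difference = 4.5485 − 0.9445 = 3.604

3.604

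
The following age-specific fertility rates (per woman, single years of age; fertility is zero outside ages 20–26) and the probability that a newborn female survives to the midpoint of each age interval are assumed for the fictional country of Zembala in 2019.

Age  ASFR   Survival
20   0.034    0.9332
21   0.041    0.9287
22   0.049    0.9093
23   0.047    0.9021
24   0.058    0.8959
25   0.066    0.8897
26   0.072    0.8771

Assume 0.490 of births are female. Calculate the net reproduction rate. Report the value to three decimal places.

0.162

Proportion female at birth = 0.490.
Survival-weighted fertility by age (1·fₓ·Sₓ):
  20: 1 × 0.034 × 0.9332 = 0.03173
  21: 1 × 0.041 × 0.9287 = 0.03808
  22: 1 × 0.049 × 0.9093 = 0.04456
  23: 1 × 0.047 × 0.9021 = 0.04240
  24: 1 × 0.058 × 0.8959 = 0.05196
  25: 1 × 0.066 × 0.8897 = 0.05872
  26: 1 × 0.072 × 0.8771 = 0.06315
Sum = 0.33060
NRR = 0.490 × 0.33060 = 0.16199
An NRR under 1 implies long-run decline under these rates.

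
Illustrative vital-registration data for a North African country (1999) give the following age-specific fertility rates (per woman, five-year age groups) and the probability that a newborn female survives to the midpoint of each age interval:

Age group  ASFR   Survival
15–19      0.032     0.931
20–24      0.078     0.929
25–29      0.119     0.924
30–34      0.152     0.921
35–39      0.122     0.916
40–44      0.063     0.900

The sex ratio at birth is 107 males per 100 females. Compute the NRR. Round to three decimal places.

Proportion female at birth = 100 / (100 + 107) = 0.48309.
Per-age-group product (5 × ASFR × survival probability):
  15–19: 5 × 0.032 × 0.931 = 0.14896
  20–24: 5 × 0.078 × 0.929 = 0.36231
  25–29: 5 × 0.119 × 0.924 = 0.54978
  30–34: 5 × 0.152 × 0.921 = 0.69996
  35–39: 5 × 0.122 × 0.916 = 0.55876
  40–44: 5 × 0.063 × 0.900 = 0.28350
Sum = 2.60327
NRR = 0.48309 × 2.60327 = 1.25761
An NRR exceeding 1 indicates intrinsic growth under these rates.

1.258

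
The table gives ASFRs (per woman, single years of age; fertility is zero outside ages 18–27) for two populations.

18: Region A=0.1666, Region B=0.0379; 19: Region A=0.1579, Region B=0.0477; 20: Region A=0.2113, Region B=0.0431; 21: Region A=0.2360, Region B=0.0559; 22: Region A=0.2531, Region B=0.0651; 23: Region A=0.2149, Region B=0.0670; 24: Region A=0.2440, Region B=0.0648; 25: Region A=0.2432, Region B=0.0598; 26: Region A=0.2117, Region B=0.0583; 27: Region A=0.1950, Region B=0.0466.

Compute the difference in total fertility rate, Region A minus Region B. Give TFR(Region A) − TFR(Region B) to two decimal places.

1.59

Region A:
  Sum of ASFRs = 0.1666 + 0.1579 + 0.2113 + 0.2360 + 0.2531 + 0.2149 + 0.2440 + 0.2432 + 0.2117 + 0.1950 = 2.1337
  TFR = 2.1337
Region B:
  Sum of ASFRs = 0.0379 + 0.0477 + 0.0431 + 0.0559 + 0.0651 + 0.0670 + 0.0648 + 0.0598 + 0.0583 + 0.0466 = 0.5462
  TFR = 0.5462
Difference = 2.1337 − 0.5462 = 1.5875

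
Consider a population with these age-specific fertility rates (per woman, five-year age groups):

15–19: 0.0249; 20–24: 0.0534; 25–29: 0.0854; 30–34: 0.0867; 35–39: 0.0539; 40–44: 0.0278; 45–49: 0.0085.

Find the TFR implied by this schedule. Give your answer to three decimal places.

1.703

Sum of ASFRs = 0.0249 + 0.0534 + 0.0854 + 0.0867 + 0.0539 + 0.0278 + 0.0085 = 0.3406
TFR = 5 × 0.3406 = 1.703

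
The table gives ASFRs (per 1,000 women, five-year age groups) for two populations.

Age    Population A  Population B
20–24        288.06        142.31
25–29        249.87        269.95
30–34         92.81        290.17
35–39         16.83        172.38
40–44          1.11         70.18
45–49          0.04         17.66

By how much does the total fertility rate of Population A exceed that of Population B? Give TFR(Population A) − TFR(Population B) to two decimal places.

-1.57

Population A:
  Sum of ASFRs = 288.06 + 249.87 + 92.81 + 16.83 + 1.11 + 0.04 = 648.72
  TFR = 5 × 648.72 / 1000 = 3.2436
Population B:
  Sum of ASFRs = 142.31 + 269.95 + 290.17 + 172.38 + 70.18 + 17.66 = 962.65
  TFR = 5 × 962.65 / 1000 = 4.81325
Difference = 3.2436 − 4.81325 = -1.56965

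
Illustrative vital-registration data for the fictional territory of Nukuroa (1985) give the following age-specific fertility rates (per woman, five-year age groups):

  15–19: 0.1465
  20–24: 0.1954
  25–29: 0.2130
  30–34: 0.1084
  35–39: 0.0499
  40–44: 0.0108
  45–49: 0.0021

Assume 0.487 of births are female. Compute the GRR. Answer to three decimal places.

Proportion female at birth = 0.487.
Sum of ASFRs = 0.1465 + 0.1954 + 0.2130 + 0.1084 + 0.0499 + 0.0108 + 0.0021 = 0.7261
TFR = 5 × 0.7261 = 3.6305
GRR = 0.487 × 3.6305 = 1.76805

1.768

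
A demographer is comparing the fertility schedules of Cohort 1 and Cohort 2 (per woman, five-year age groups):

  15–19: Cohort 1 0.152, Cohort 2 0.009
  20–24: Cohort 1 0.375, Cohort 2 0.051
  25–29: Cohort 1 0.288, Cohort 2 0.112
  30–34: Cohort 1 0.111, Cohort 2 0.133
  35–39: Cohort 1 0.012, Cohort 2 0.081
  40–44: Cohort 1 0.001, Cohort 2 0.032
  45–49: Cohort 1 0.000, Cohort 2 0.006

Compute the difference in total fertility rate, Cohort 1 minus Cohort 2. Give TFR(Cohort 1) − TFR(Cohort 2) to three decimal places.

Cohort 1:
  Sum of ASFRs = 0.152 + 0.375 + 0.288 + 0.111 + 0.012 + 0.001 + 0.000 = 0.939
  TFR = 5 × 0.939 = 4.695
Cohort 2:
  Sum of ASFRs = 0.009 + 0.051 + 0.112 + 0.133 + 0.081 + 0.032 + 0.006 = 0.424
  TFR = 5 × 0.424 = 2.12
Difference = 4.695 − 2.12 = 2.575

2.575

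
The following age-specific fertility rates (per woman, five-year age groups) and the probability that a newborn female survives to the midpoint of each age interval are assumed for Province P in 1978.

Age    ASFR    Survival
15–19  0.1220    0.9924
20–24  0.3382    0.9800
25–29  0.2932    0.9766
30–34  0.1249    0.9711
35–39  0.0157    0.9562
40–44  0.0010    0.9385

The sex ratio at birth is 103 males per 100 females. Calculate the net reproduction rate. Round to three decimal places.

Proportion female at birth = 100 / (100 + 103) = 0.49261.
Survival-weighted fertility by age (5·fₓ·Sₓ):
  15–19: 5 × 0.1220 × 0.9924 = 0.60536
  20–24: 5 × 0.3382 × 0.9800 = 1.65718
  25–29: 5 × 0.2932 × 0.9766 = 1.43170
  30–34: 5 × 0.1249 × 0.9711 = 0.60645
  35–39: 5 × 0.0157 × 0.9562 = 0.07506
  40–44: 5 × 0.0010 × 0.9385 = 0.00469
Sum = 4.38044
NRR = 0.49261 × 4.38044 = 2.15785

2.158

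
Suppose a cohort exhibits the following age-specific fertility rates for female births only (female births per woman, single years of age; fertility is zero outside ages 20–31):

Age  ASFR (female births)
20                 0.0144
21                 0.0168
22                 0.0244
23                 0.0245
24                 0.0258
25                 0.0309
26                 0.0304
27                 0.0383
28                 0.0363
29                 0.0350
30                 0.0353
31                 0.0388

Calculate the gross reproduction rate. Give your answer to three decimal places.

0.351

Sum of female ASFRs = 0.0144 + 0.0168 + 0.0244 + 0.0245 + 0.0258 + 0.0309 + 0.0304 + 0.0383 + 0.0363 + 0.0350 + 0.0353 + 0.0388 = 0.3509
GRR = 0.3509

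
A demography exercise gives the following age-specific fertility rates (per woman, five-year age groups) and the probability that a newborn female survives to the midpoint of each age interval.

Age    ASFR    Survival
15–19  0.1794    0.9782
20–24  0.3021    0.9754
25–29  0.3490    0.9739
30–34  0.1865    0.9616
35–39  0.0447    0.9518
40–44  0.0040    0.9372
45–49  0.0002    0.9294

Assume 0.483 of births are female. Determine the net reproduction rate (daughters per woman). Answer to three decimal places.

2.502

Proportion female at birth = 0.483.
Survival-weighted fertility by age (5·fₓ·Sₓ):
  15–19: 5 × 0.1794 × 0.9782 = 0.87745
  20–24: 5 × 0.3021 × 0.9754 = 1.47334
  25–29: 5 × 0.3490 × 0.9739 = 1.69946
  30–34: 5 × 0.1865 × 0.9616 = 0.89669
  35–39: 5 × 0.0447 × 0.9518 = 0.21273
  40–44: 5 × 0.0040 × 0.9372 = 0.01874
  45–49: 5 × 0.0002 × 0.9294 = 0.00093
Sum = 5.17934
NRR = 0.483 × 5.17934 = 2.50162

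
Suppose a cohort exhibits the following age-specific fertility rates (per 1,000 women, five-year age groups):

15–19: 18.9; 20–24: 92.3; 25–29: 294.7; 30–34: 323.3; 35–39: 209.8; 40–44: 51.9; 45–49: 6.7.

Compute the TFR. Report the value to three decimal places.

4.988

Sum of ASFRs = 18.9 + 92.3 + 294.7 + 323.3 + 209.8 + 51.9 + 6.7 = 997.6
TFR = 5 × 997.6 / 1000 = 4.988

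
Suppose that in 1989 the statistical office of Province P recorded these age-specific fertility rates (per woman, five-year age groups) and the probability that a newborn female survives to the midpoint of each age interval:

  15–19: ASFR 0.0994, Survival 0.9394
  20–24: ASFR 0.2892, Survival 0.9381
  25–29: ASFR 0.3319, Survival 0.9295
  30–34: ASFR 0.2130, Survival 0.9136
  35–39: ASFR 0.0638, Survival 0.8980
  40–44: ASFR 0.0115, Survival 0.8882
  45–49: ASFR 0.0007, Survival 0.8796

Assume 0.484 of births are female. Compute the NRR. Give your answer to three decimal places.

2.265

Proportion female at birth = 0.484.
Survival-weighted fertility by age (5·fₓ·Sₓ):
  15–19: 5 × 0.0994 × 0.9394 = 0.46688
  20–24: 5 × 0.2892 × 0.9381 = 1.35649
  25–29: 5 × 0.3319 × 0.9295 = 1.54251
  30–34: 5 × 0.2130 × 0.9136 = 0.97298
  35–39: 5 × 0.0638 × 0.8980 = 0.28646
  40–44: 5 × 0.0115 × 0.8882 = 0.05107
  45–49: 5 × 0.0007 × 0.8796 = 0.00308
Sum = 4.67947
NRR = 0.484 × 4.67947 = 2.26486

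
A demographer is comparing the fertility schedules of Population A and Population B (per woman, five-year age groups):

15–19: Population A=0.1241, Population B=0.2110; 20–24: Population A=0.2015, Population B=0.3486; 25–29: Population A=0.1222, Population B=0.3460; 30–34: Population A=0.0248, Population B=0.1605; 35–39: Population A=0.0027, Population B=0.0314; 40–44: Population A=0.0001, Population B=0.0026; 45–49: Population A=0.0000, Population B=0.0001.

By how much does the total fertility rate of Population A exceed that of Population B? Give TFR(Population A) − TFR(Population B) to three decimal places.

Population A:
  Sum of ASFRs = 0.1241 + 0.2015 + 0.1222 + 0.0248 + 0.0027 + 0.0001 + 0.0000 = 0.4754
  TFR = 5 × 0.4754 = 2.377
Population B:
  Sum of ASFRs = 0.2110 + 0.3486 + 0.3460 + 0.1605 + 0.0314 + 0.0026 + 0.0001 = 1.1002
  TFR = 5 × 1.1002 = 5.501
Difference = 2.377 − 5.501 = -3.124

-3.124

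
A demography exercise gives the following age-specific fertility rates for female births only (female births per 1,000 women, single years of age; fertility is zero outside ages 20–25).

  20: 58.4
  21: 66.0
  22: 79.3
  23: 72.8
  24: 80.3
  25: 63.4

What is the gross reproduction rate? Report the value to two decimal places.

0.42

Sum of female ASFRs = 58.4 + 66.0 + 79.3 + 72.8 + 80.3 + 63.4 = 420.2
GRR = 420.2 / 1000 = 0.4202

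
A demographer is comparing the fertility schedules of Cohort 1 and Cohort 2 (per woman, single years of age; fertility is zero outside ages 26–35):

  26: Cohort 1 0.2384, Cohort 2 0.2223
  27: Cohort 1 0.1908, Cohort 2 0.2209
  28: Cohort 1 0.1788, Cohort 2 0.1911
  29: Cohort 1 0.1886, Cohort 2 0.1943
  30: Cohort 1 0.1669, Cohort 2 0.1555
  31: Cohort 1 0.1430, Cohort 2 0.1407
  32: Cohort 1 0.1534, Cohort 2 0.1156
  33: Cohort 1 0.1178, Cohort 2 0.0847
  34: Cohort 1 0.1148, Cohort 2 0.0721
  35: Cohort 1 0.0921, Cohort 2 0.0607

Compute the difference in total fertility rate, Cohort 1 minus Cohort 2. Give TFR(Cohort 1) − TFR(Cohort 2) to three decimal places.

0.127

Cohort 1:
  Sum of ASFRs = 0.2384 + 0.1908 + 0.1788 + 0.1886 + 0.1669 + 0.1430 + 0.1534 + 0.1178 + 0.1148 + 0.0921 = 1.5846
  TFR = 1.5846
Cohort 2:
  Sum of ASFRs = 0.2223 + 0.2209 + 0.1911 + 0.1943 + 0.1555 + 0.1407 + 0.1156 + 0.0847 + 0.0721 + 0.0607 = 1.4579
  TFR = 1.4579
Difference = 1.5846 − 1.4579 = 0.1267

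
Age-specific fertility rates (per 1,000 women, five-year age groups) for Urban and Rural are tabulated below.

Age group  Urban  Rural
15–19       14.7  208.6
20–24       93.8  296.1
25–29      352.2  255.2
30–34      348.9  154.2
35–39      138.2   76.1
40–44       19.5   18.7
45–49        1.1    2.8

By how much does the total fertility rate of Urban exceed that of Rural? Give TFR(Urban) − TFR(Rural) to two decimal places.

-0.22

Urban:
  Sum of ASFRs = 14.7 + 93.8 + 352.2 + 348.9 + 138.2 + 19.5 + 1.1 = 968.4
  TFR = 5 × 968.4 / 1000 = 4.842
Rural:
  Sum of ASFRs = 208.6 + 296.1 + 255.2 + 154.2 + 76.1 + 18.7 + 2.8 = 1011.7
  TFR = 5 × 1011.7 / 1000 = 5.0585
Difference = 4.842 − 5.0585 = -0.2165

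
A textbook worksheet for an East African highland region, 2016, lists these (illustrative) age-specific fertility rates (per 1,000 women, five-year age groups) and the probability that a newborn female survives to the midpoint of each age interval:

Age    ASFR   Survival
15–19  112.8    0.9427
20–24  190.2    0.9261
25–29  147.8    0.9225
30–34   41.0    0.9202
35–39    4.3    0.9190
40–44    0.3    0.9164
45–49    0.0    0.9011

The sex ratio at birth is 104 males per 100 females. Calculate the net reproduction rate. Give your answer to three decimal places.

Proportion female at birth = 100 / (100 + 104) = 0.49020.
Survival-weighted fertility by age (5·fₓ·Sₓ):
  15–19: 5 × 112.8/1000 × 0.9427 = 0.53168
  20–24: 5 × 190.2/1000 × 0.9261 = 0.88072
  25–29: 5 × 147.8/1000 × 0.9225 = 0.68173
  30–34: 5 × 41.0/1000 × 0.9202 = 0.18864
  35–39: 5 × 4.3/1000 × 0.9190 = 0.01976
  40–44: 5 × 0.3/1000 × 0.9164 = 0.00137
  45–49: 5 × 0.0/1000 × 0.9011 = 0.00000
Sum = 2.30390
NRR = 0.49020 × 2.30390 = 1.12937
NRR > 1, so each generation more than replaces itself.

1.129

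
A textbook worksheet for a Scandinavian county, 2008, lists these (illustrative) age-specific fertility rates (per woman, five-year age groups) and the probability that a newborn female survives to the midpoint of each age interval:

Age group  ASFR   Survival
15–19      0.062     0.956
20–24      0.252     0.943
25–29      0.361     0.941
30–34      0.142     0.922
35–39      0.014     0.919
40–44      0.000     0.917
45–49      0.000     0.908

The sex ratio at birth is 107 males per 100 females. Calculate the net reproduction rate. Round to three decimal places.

Proportion female at birth = 100 / (100 + 107) = 0.48309.
Per-age-group product (5 × ASFR × survival probability):
  15–19: 5 × 0.062 × 0.956 = 0.29636
  20–24: 5 × 0.252 × 0.943 = 1.18818
  25–29: 5 × 0.361 × 0.941 = 1.69851
  30–34: 5 × 0.142 × 0.922 = 0.65462
  35–39: 5 × 0.014 × 0.919 = 0.06433
  40–44: 5 × 0.000 × 0.917 = 0.00000
  45–49: 5 × 0.000 × 0.908 = 0.00000
Sum = 3.90200
NRR = 0.48309 × 3.90200 = 1.88502
NRR > 1, so each generation more than replaces itself.

1.885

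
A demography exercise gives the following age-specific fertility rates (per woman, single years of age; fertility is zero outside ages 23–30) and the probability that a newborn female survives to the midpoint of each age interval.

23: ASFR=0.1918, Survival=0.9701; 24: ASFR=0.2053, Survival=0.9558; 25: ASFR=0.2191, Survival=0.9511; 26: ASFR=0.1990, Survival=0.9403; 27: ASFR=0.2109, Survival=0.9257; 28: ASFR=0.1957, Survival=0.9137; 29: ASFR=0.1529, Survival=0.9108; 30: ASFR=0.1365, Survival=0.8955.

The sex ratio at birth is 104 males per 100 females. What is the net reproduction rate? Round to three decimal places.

Proportion female at birth = 100 / (100 + 104) = 0.49020.
Each age group contributes 1 × ASFR × survival:
  23: 1 × 0.1918 × 0.9701 = 0.18607
  24: 1 × 0.2053 × 0.9558 = 0.19623
  25: 1 × 0.2191 × 0.9511 = 0.20839
  26: 1 × 0.1990 × 0.9403 = 0.18712
  27: 1 × 0.2109 × 0.9257 = 0.19523
  28: 1 × 0.1957 × 0.9137 = 0.17881
  29: 1 × 0.1529 × 0.9108 = 0.13926
  30: 1 × 0.1365 × 0.8955 = 0.12224
Sum = 1.41335
NRR = 0.49020 × 1.41335 = 0.69282
NRR < 1, so the cohort does not fully replace itself.

0.693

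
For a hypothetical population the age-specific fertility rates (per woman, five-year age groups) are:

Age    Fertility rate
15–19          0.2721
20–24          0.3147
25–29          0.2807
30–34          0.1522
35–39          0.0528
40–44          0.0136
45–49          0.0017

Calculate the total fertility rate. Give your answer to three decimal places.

Sum of ASFRs = 0.2721 + 0.3147 + 0.2807 + 0.1522 + 0.0528 + 0.0136 + 0.0017 = 1.0878
TFR = 5 × 1.0878 = 5.439

5.439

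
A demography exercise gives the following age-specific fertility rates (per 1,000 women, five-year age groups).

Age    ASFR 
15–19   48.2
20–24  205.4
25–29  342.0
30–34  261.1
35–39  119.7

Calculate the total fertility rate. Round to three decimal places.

Sum of ASFRs = 48.2 + 205.4 + 342.0 + 261.1 + 119.7 = 976.4
TFR = 5 × 976.4 / 1000 = 4.882

4.882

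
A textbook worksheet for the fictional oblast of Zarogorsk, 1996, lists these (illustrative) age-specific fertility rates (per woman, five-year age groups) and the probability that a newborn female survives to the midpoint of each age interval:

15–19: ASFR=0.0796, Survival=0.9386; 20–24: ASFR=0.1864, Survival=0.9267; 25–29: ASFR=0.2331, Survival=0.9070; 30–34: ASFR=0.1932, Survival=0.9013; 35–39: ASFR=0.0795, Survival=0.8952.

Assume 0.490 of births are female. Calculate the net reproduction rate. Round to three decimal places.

Proportion female at birth = 0.490.
Survival-weighted fertility by age (5·fₓ·Sₓ):
  15–19: 5 × 0.0796 × 0.9386 = 0.37356
  20–24: 5 × 0.1864 × 0.9267 = 0.86368
  25–29: 5 × 0.2331 × 0.9070 = 1.05711
  30–34: 5 × 0.1932 × 0.9013 = 0.87066
  35–39: 5 × 0.0795 × 0.8952 = 0.35584
Sum = 3.52085
NRR = 0.490 × 3.52085 = 1.72522
NRR > 1, so each generation more than replaces itself.

1.725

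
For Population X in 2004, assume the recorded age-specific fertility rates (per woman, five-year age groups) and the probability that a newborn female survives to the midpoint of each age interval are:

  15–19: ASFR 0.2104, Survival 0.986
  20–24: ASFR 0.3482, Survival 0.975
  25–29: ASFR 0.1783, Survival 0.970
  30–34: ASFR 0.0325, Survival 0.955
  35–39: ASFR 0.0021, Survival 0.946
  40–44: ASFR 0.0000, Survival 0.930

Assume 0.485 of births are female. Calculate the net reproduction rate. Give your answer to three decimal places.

Proportion female at birth = 0.485.
Survival-weighted fertility by age (5·fₓ·Sₓ):
  15–19: 5 × 0.2104 × 0.986 = 1.03727
  20–24: 5 × 0.3482 × 0.975 = 1.69748
  25–29: 5 × 0.1783 × 0.970 = 0.86476
  30–34: 5 × 0.0325 × 0.955 = 0.15519
  35–39: 5 × 0.0021 × 0.946 = 0.00993
  40–44: 5 × 0.0000 × 0.930 = 0.00000
Sum = 3.76463
NRR = 0.485 × 3.76463 = 1.82585

1.826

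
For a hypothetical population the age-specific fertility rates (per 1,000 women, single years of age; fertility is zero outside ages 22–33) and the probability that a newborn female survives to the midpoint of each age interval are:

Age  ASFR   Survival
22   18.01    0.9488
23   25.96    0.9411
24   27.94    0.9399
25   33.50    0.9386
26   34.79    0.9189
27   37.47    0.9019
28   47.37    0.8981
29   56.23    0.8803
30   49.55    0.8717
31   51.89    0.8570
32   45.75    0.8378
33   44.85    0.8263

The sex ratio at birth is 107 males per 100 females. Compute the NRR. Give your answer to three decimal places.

0.203

Proportion female at birth = 100 / (100 + 107) = 0.48309.
Per-age-group product (1 × ASFR × survival probability):
  22: 1 × 18.01/1000 × 0.9488 = 0.01709
  23: 1 × 25.96/1000 × 0.9411 = 0.02443
  24: 1 × 27.94/1000 × 0.9399 = 0.02626
  25: 1 × 33.50/1000 × 0.9386 = 0.03144
  26: 1 × 34.79/1000 × 0.9189 = 0.03197
  27: 1 × 37.47/1000 × 0.9019 = 0.03379
  28: 1 × 47.37/1000 × 0.8981 = 0.04254
  29: 1 × 56.23/1000 × 0.8803 = 0.04950
  30: 1 × 49.55/1000 × 0.8717 = 0.04319
  31: 1 × 51.89/1000 × 0.8570 = 0.04447
  32: 1 × 45.75/1000 × 0.8378 = 0.03833
  33: 1 × 44.85/1000 × 0.8263 = 0.03706
Sum = 0.42007
NRR = 0.48309 × 0.42007 = 0.20293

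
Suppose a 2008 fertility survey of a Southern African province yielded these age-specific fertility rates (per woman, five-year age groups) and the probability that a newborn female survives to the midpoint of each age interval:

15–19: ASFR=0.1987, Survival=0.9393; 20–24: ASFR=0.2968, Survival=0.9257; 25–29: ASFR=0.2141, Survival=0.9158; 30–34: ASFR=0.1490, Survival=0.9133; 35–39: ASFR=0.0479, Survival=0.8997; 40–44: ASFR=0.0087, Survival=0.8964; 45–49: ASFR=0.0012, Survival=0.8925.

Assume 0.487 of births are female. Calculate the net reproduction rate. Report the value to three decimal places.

2.059

Proportion female at birth = 0.487.
Each age group contributes 5 × ASFR × survival:
  15–19: 5 × 0.1987 × 0.9393 = 0.93319
  20–24: 5 × 0.2968 × 0.9257 = 1.37374
  25–29: 5 × 0.2141 × 0.9158 = 0.98036
  30–34: 5 × 0.1490 × 0.9133 = 0.68041
  35–39: 5 × 0.0479 × 0.8997 = 0.21548
  40–44: 5 × 0.0087 × 0.8964 = 0.03899
  45–49: 5 × 0.0012 × 0.8925 = 0.00536
Sum = 4.22753
NRR = 0.487 × 4.22753 = 2.05881
NRR > 1, so each generation more than replaces itself.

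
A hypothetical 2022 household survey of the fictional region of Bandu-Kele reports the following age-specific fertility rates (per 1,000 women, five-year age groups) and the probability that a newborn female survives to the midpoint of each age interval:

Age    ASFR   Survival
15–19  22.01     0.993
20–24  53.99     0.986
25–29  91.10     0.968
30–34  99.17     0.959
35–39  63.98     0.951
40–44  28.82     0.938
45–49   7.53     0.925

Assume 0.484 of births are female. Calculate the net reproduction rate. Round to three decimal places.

Proportion female at birth = 0.484.
Survival-weighted fertility by age (5·fₓ·Sₓ):
  15–19: 5 × 22.01/1000 × 0.993 = 0.10928
  20–24: 5 × 53.99/1000 × 0.986 = 0.26617
  25–29: 5 × 91.10/1000 × 0.968 = 0.44092
  30–34: 5 × 99.17/1000 × 0.959 = 0.47552
  35–39: 5 × 63.98/1000 × 0.951 = 0.30422
  40–44: 5 × 28.82/1000 × 0.938 = 0.13517
  45–49: 5 × 7.53/1000 × 0.925 = 0.03483
Sum = 1.76611
NRR = 0.484 × 1.76611 = 0.85480

0.855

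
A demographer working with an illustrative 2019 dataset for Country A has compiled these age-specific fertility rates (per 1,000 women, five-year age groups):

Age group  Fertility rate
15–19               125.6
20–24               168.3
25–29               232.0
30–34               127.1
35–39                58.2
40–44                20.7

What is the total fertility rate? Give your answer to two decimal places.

Sum of ASFRs = 125.6 + 168.3 + 232.0 + 127.1 + 58.2 + 20.7 = 731.9
TFR = 5 × 731.9 / 1000 = 3.6595

3.66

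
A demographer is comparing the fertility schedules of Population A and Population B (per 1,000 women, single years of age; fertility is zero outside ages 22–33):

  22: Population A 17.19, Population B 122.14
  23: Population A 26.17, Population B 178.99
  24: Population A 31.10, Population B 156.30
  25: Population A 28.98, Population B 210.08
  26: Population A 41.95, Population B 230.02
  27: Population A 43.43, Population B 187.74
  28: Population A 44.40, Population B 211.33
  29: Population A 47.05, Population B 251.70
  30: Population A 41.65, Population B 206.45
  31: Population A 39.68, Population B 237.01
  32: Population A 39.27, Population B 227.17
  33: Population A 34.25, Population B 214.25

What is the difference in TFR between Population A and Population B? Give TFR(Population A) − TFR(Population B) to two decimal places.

-2.00

Population A:
  Sum of ASFRs = 17.19 + 26.17 + 31.10 + 28.98 + 41.95 + 43.43 + 44.40 + 47.05 + 41.65 + 39.68 + 39.27 + 34.25 = 435.12
  TFR = 435.12 / 1000 = 0.43512
Population B:
  Sum of ASFRs = 122.14 + 178.99 + 156.30 + 210.08 + 230.02 + 187.74 + 211.33 + 251.70 + 206.45 + 237.01 + 227.17 + 214.25 = 2433.18
  TFR = 2433.18 / 1000 = 2.43318
Difference = 0.43512 − 2.43318 = -1.99806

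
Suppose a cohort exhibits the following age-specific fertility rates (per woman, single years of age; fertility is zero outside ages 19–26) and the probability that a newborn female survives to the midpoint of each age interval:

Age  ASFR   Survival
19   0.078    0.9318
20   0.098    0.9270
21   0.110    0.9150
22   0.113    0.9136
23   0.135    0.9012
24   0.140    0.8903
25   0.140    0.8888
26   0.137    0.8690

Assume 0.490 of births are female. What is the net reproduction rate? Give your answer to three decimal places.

0.420

Proportion female at birth = 0.490.
Each age group contributes 1 × ASFR × survival:
  19: 1 × 0.078 × 0.9318 = 0.07268
  20: 1 × 0.098 × 0.9270 = 0.09085
  21: 1 × 0.110 × 0.9150 = 0.10065
  22: 1 × 0.113 × 0.9136 = 0.10324
  23: 1 × 0.135 × 0.9012 = 0.12166
  24: 1 × 0.140 × 0.8903 = 0.12464
  25: 1 × 0.140 × 0.8888 = 0.12443
  26: 1 × 0.137 × 0.8690 = 0.11905
Sum = 0.85720
NRR = 0.490 × 0.85720 = 0.42003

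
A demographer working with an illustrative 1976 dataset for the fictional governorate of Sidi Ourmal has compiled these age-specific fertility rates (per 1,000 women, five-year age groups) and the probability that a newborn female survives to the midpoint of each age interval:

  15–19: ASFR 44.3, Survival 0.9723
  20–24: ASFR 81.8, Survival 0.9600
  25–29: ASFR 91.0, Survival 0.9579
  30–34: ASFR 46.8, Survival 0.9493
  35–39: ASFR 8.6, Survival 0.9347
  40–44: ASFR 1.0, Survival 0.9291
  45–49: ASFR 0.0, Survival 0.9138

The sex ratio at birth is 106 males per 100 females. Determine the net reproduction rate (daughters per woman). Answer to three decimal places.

Proportion female at birth = 100 / (100 + 106) = 0.48544.
Each age group contributes 5 × ASFR × survival:
  15–19: 5 × 44.3/1000 × 0.9723 = 0.21536
  20–24: 5 × 81.8/1000 × 0.9600 = 0.39264
  25–29: 5 × 91.0/1000 × 0.9579 = 0.43584
  30–34: 5 × 46.8/1000 × 0.9493 = 0.22214
  35–39: 5 × 8.6/1000 × 0.9347 = 0.04019
  40–44: 5 × 1.0/1000 × 0.9291 = 0.00465
  45–49: 5 × 0.0/1000 × 0.9138 = 0.00000
Sum = 1.31082
NRR = 0.48544 × 1.31082 = 0.63632
NRR < 1, so the cohort does not fully replace itself.

0.636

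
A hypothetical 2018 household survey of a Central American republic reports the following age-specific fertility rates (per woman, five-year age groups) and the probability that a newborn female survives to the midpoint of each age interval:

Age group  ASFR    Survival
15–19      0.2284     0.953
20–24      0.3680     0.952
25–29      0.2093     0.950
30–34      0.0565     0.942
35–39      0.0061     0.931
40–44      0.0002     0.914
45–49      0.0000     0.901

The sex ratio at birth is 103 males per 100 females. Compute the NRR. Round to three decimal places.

2.034

Proportion female at birth = 100 / (100 + 103) = 0.49261.
Each age group contributes 5 × ASFR × survival:
  15–19: 5 × 0.2284 × 0.953 = 1.08833
  20–24: 5 × 0.3680 × 0.952 = 1.75168
  25–29: 5 × 0.2093 × 0.950 = 0.99418
  30–34: 5 × 0.0565 × 0.942 = 0.26612
  35–39: 5 × 0.0061 × 0.931 = 0.02840
  40–44: 5 × 0.0002 × 0.914 = 0.00091
  45–49: 5 × 0.0000 × 0.901 = 0.00000
Sum = 4.12962
NRR = 0.49261 × 4.12962 = 2.03429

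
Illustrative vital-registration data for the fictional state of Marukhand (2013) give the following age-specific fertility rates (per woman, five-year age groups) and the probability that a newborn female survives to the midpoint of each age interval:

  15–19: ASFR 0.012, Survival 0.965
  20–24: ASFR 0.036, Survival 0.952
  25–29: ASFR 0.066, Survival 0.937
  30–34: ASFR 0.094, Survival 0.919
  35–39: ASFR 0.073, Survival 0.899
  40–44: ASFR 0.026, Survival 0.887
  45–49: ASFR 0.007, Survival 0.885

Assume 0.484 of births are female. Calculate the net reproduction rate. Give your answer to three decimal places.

Proportion female at birth = 0.484.
Each age group contributes 5 × ASFR × survival:
  15–19: 5 × 0.012 × 0.965 = 0.05790
  20–24: 5 × 0.036 × 0.952 = 0.17136
  25–29: 5 × 0.066 × 0.937 = 0.30921
  30–34: 5 × 0.094 × 0.919 = 0.43193
  35–39: 5 × 0.073 × 0.899 = 0.32814
  40–44: 5 × 0.026 × 0.887 = 0.11531
  45–49: 5 × 0.007 × 0.885 = 0.03098
Sum = 1.44483
NRR = 0.484 × 1.44483 = 0.69930
NRR < 1, so the cohort does not fully replace itself.

0.699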